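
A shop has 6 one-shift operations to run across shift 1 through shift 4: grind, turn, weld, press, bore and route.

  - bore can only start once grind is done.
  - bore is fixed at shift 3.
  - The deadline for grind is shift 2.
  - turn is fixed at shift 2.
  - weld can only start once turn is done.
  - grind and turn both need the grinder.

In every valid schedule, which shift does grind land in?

grind's window is shift 1–shift 2.
turn is fixed at shift 2, and grind can't share a shift with turn.
So grind must be shift 1.

shift 1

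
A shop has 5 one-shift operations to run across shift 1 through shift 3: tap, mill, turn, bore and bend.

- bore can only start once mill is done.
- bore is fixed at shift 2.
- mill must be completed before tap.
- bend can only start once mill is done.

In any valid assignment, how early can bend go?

shift 2

Precedence pushes bend to at least shift 2.
bend at shift 2 is achievable: mill=shift 1, turn=shift 1, tap=shift 2, bend=shift 2, bore=shift 2.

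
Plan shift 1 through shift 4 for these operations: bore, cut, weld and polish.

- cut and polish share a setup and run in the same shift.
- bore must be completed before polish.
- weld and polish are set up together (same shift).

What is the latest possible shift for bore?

shift 3

Downstream work caps bore at shift 3.
bore at shift 3 is achievable: polish -> shift 4, bore -> shift 3, weld -> shift 4, cut -> shift 4.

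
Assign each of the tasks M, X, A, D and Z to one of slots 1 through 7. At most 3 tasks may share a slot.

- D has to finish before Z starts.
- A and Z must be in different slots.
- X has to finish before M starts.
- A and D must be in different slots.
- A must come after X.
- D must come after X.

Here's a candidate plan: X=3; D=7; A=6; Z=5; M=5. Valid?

No — it violates: D has to finish before Z starts

X has to finish before M starts — holds.
At most 3 tasks may share a slot — holds.
D has to finish before Z starts — violated.
A and Z must be in different slots — holds.
A and D must be in different slots — holds.
A must come after X — holds.
D must come after X — holds.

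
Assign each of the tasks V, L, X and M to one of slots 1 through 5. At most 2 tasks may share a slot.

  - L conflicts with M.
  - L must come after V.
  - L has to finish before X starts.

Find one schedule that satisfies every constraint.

L in 2; M in 1; V in 1; X in 3

Checking: L(2) before X(3); V(1) before L(2); L(2) != M(1); max 2 per slot (cap 2).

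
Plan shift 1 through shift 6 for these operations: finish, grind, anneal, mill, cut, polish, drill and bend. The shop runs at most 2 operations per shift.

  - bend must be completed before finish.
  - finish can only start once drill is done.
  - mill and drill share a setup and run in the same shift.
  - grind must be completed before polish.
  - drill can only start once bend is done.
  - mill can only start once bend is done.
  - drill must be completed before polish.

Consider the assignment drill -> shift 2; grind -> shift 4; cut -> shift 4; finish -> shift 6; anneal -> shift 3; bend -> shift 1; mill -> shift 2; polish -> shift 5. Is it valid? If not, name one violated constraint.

Yes, all constraints hold

The shop runs at most 2 operations per shift — holds.
drill must be completed before polish — holds.
grind must be completed before polish — holds.
mill and drill share a setup and run in the same shift — holds.
finish can only start once drill is done — holds.
bend must be completed before finish — holds.
mill can only start once bend is done — holds.
drill can only start once bend is done — holds.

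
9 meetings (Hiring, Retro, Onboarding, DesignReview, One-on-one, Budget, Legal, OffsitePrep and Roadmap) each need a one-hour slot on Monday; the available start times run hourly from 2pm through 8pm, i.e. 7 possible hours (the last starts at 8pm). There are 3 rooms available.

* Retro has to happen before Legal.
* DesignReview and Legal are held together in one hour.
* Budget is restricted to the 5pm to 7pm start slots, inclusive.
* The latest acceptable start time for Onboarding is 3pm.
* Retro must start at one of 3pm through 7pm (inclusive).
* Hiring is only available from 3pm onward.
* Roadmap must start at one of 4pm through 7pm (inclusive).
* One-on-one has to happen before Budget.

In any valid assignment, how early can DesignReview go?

4pm

DesignReview must be in the same hour as Legal, which can't be before 4pm, so DesignReview is at least 4pm.
DesignReview at 4pm is achievable: Budget in 5pm, Roadmap in 4pm, DesignReview in 4pm, Hiring in 3pm, Legal in 4pm, One-on-one in 2pm, OffsitePrep in 2pm, Retro in 3pm, Onboarding in 2pm.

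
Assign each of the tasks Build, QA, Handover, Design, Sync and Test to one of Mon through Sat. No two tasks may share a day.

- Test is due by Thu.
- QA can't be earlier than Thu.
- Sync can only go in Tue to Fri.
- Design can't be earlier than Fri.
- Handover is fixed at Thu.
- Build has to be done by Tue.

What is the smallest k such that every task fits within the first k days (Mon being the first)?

With at most 1 per day and 6 tasks, at least 6 days are needed.
Design can't be placed before Fri — that is day 5 counting from Mon — so the schedule must run through at least 5 days.
6 works (last occupied day: Sat): for example Test in Wed, Build in Mon, QA in Sat, Sync in Tue, Handover in Thu, Design in Fri.

6 days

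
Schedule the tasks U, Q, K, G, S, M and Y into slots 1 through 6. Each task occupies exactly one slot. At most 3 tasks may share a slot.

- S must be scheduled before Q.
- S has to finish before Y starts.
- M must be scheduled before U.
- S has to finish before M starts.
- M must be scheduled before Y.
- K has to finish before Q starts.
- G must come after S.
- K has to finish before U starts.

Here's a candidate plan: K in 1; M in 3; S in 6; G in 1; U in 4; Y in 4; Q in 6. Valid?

M must be scheduled before Y — holds.
K has to finish before Q starts — holds.
S must be scheduled before Q — violated.
S has to finish before M starts — violated.
M must be scheduled before U — holds.
G must come after S — violated.
K has to finish before U starts — holds.
S has to finish before Y starts — violated.
At most 3 tasks may share a slot — holds.

Invalid. G must come after S.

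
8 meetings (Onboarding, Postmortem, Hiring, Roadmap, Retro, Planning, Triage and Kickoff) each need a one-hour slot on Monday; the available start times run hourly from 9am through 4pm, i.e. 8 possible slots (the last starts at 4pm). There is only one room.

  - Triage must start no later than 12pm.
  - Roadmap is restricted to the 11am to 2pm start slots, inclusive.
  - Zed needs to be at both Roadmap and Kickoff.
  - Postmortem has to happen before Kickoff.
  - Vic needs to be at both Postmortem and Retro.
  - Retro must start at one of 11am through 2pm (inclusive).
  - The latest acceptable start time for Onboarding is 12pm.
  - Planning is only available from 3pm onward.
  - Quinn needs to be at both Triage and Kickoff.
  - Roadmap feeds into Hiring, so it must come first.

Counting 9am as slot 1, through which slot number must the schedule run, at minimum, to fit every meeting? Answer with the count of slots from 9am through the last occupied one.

The precedence chain requires at least 2 distinct slots.
With at most 1 per slot and 8 meetings, at least 8 slots are needed.
Planning can't be placed before 3pm — that is slot 7 counting from 9am — so the schedule must run through at least 7 slots.
8 works (last occupied slot: 4pm): for example Planning=3pm, Postmortem=1pm, Retro=12pm, Roadmap=11am, Hiring=2pm, Kickoff=4pm, Onboarding=9am, Triage=10am.

8 slots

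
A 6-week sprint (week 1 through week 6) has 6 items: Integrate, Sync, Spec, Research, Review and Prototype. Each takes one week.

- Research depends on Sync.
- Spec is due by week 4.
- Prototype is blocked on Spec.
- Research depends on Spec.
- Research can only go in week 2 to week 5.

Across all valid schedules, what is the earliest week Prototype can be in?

Precedence pushes Prototype to at least week 2.
Prototype at week 2 is achievable: Prototype=week 2, Research=week 2, Review=week 1, Spec=week 1, Integrate=week 1, Sync=week 1.

week 2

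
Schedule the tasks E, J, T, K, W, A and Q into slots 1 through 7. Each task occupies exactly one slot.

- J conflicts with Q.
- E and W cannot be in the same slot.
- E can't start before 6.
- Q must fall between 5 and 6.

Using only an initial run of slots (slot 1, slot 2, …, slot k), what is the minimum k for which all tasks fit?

6 slots

E can't be placed before 6, so the schedule must run through at least slot 6.
6 works (last occupied slot: 6): for example Q=5; T=1; J=1; A=1; E=6; K=1; W=1.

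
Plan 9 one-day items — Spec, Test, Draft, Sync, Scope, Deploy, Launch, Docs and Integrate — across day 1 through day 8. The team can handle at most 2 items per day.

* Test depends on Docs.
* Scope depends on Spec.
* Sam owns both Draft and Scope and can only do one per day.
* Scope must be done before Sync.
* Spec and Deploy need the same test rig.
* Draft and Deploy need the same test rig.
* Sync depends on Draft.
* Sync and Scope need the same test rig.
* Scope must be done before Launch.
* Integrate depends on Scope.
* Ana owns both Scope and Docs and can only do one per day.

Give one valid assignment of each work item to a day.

Spec=day 1; Integrate=day 5; Sync=day 3; Deploy=day 2; Docs=day 3; Test=day 4; Draft=day 1; Launch=day 4; Scope=day 2

Checking: Docs(day 3) before Test(day 4); Draft(day 1) before Sync(day 3); Scope(day 2) before Launch(day 4); Scope(day 2) before Integrate(day 5); Spec(day 1) before Scope(day 2); Scope(day 2) before Sync(day 3); Sync(day 3) != Scope(day 2); Draft(day 1) != Deploy(day 2); Spec(day 1) != Deploy(day 2); Draft(day 1) != Scope(day 2); Scope(day 2) != Docs(day 3); max 2 per day (cap 2).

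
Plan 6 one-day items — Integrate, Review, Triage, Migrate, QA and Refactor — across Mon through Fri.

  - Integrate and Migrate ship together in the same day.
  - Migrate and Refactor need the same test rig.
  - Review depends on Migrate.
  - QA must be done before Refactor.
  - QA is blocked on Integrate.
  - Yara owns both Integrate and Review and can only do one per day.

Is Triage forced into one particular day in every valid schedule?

No

Triage can be Mon (e.g. Review=Tue; Refactor=Wed; Integrate=Mon; Migrate=Mon; Triage=Mon; QA=Tue) or Tue (e.g. Triage=Tue, Review=Tue, Integrate=Mon, Migrate=Mon, Refactor=Wed, QA=Tue).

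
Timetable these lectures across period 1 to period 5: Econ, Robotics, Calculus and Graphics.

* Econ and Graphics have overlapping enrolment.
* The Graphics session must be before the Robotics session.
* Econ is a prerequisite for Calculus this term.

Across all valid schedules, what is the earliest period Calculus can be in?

period 2

Precedence pushes Calculus to at least period 2.
Calculus at period 2 is achievable: Robotics -> period 3; Calculus -> period 2; Graphics -> period 2; Econ -> period 1.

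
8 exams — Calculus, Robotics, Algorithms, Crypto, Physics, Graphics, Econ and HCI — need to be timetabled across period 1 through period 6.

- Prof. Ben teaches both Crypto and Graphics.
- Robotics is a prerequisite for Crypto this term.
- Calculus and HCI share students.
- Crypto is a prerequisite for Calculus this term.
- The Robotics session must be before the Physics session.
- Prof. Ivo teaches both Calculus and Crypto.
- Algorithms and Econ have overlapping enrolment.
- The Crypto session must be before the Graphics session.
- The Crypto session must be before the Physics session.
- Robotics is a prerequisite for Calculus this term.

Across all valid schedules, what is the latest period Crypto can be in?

Precedence pushes Crypto to at least period 2; downstream work caps Crypto at period 5.
Crypto at period 5 is achievable: Econ -> period 2; HCI -> period 1; Crypto -> period 5; Physics -> period 6; Graphics -> period 6; Algorithms -> period 1; Calculus -> period 6; Robotics -> period 1.

period 5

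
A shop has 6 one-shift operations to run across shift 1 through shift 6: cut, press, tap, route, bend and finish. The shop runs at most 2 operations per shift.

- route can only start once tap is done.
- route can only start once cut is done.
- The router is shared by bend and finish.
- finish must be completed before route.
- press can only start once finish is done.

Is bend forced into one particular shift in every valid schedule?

bend can be shift 1 (e.g. cut=shift 1, press=shift 3, tap=shift 2, bend=shift 1, finish=shift 2, route=shift 3) or shift 2 (e.g. finish in shift 1, press in shift 3, cut in shift 1, route in shift 3, tap in shift 2, bend in shift 2).

No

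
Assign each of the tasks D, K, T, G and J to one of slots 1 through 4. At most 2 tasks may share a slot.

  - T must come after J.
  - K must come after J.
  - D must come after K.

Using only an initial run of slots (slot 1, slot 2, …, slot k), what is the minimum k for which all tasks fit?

The precedence chain requires at least 3 distinct slots.
With at most 2 per slot and 5 tasks, at least 3 slots are needed.
3 works (last occupied slot: 3): for example J in 1, D in 3, T in 2, G in 1, K in 2.

3 slots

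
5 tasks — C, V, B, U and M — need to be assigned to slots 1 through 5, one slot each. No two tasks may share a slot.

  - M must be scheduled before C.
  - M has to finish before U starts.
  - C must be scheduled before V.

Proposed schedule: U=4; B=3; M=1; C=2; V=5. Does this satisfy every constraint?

M must be scheduled before C — holds.
C must be scheduled before V — holds.
No two tasks may share a slot — holds.
M has to finish before U starts — holds.

Yes, all constraints hold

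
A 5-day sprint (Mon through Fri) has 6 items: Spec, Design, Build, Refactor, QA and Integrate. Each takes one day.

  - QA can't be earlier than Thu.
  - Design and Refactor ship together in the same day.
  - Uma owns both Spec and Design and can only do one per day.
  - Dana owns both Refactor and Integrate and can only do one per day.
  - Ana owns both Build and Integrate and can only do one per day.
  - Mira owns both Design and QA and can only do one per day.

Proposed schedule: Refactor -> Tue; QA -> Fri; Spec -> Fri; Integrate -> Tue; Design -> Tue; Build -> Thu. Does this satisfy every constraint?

Invalid. Dana owns both Refactor and Integrate and can only do one per day.

Mira owns both Design and QA and can only do one per day — holds.
QA can't be earlier than Thu — holds.
Ana owns both Build and Integrate and can only do one per day — holds.
Design and Refactor ship together in the same day — holds.
Uma owns both Spec and Design and can only do one per day — holds.
Dana owns both Refactor and Integrate and can only do one per day — violated.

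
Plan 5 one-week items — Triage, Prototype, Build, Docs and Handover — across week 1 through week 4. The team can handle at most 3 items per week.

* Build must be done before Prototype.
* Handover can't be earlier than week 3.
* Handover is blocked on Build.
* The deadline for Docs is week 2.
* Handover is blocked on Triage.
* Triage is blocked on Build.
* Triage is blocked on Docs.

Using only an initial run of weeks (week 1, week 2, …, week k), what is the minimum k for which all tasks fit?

3

The precedence chain requires at least 3 distinct weeks.
With at most 3 per week and 5 tasks, at least 2 weeks are needed.
3 works (last occupied week: week 3): for example Build in week 1; Docs in week 1; Triage in week 2; Handover in week 3; Prototype in week 2.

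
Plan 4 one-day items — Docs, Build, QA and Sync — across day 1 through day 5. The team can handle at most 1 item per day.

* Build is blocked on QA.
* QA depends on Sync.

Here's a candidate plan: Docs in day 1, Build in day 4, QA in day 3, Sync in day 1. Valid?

No — it violates: The team can handle at most 1 item per day

Build is blocked on QA — holds.
The team can handle at most 1 item per day — violated.
QA depends on Sync — holds.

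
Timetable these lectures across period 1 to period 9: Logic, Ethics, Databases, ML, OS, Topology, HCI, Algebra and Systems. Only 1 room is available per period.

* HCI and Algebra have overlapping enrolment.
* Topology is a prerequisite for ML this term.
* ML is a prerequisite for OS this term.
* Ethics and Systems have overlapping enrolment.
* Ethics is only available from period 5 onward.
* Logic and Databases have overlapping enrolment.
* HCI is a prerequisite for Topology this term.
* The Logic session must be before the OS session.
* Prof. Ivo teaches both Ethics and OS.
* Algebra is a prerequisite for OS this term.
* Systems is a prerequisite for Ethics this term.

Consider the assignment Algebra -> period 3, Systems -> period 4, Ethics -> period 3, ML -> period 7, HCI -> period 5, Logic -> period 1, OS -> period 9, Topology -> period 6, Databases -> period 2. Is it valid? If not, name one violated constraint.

Algebra is a prerequisite for OS this term — holds.
HCI is a prerequisite for Topology this term — holds.
Systems is a prerequisite for Ethics this term — violated.
Logic and Databases have overlapping enrolment — holds.
Prof. Ivo teaches both Ethics and OS — holds.
Only 1 room is available per period — violated.
The Logic session must be before the OS session — holds.
Ethics and Systems have overlapping enrolment — holds.
HCI and Algebra have overlapping enrolment — holds.
Topology is a prerequisite for ML this term — holds.
Ethics is only available from period 5 onward — violated.
ML is a prerequisite for OS this term — holds.

No. Ethics is only available from period 5 onward is not satisfied.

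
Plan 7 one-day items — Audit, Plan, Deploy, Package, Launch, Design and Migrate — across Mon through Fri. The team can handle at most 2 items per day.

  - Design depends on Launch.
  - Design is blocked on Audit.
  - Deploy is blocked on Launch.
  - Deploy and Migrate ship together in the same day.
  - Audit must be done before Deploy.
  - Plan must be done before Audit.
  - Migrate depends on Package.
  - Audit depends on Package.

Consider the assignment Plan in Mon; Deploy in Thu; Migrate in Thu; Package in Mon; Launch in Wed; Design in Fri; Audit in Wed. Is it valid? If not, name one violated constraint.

Yes, all constraints hold

Audit must be done before Deploy — holds.
Migrate depends on Package — holds.
Design is blocked on Audit — holds.
The team can handle at most 2 items per day — holds.
Design depends on Launch — holds.
Deploy is blocked on Launch — holds.
Audit depends on Package — holds.
Plan must be done before Audit — holds.
Deploy and Migrate ship together in the same day — holds.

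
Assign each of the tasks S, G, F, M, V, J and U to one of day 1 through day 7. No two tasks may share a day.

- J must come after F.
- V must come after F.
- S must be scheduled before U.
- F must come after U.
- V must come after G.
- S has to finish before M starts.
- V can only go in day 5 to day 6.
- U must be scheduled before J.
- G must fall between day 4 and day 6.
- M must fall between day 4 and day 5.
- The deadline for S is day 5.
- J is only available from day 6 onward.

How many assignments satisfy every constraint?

Enumerating: F -> day 3; U -> day 2; V -> day 6; M -> day 4; S -> day 1; J -> day 7; G -> day 5 | V=day 6; M=day 5; U=day 2; F=day 3; S=day 1; G=day 4; J=day 7.

2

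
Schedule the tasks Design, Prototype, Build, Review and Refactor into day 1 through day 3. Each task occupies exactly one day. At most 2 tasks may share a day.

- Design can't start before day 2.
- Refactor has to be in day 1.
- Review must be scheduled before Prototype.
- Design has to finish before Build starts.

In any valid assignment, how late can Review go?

Downstream work caps Review at day 2.
Review at day 2 is achievable: Refactor -> day 1, Build -> day 3, Prototype -> day 3, Review -> day 2, Design -> day 2.

day 2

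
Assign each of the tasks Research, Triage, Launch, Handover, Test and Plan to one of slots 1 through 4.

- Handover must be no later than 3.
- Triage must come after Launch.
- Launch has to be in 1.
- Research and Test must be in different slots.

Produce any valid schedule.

Launch=1; Handover=1; Research=1; Triage=2; Plan=1; Test=2

Checking: Launch(1) before Triage(2); Research(1) != Test(2); Handover=1 in [1,3]; Launch=1 in [1,1].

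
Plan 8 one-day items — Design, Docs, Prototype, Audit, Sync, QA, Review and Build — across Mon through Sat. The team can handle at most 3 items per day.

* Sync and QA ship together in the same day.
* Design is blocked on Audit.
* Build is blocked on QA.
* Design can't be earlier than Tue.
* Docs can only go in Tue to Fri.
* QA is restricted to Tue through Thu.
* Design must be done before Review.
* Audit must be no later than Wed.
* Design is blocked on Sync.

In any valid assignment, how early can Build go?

Precedence pushes Build to at least Wed.
Build at Wed is achievable: Sync -> Tue, Audit -> Mon, Build -> Wed, Design -> Wed, Prototype -> Mon, Docs -> Tue, Review -> Thu, QA -> Tue.

Wed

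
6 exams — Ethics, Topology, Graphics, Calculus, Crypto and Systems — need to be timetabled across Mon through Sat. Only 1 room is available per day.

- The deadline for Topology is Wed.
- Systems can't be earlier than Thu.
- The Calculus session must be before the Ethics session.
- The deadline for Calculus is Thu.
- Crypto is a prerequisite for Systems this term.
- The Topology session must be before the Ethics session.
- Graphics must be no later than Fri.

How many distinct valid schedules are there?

Splitting on Ethics: it can be Wed (4), Thu (12), Fri (18), Sat (24). Listing each branch's schedules as (Topology, Graphics, Calculus, Crypto, Systems):
Ethics=Wed: (Mon,Thu,Tue,Fri,Sat) (Mon,Fri,Tue,Thu,Sat) (Tue,Thu,Mon,Fri,Sat) (Tue,Fri,Mon,Thu,Sat) — 4.
Ethics=Thu: (Mon,Tue,Wed,Fri,Sat) (Mon,Wed,Tue,Fri,Sat) (Mon,Fri,Tue,Wed,Sat) (Mon,Fri,Wed,Tue,Sat) (Tue,Mon,Wed,Fri,Sat) (Tue,Wed,Mon,Fri,Sat) (Tue,Fri,Mon,Wed,Sat) (Tue,Fri,Wed,Mon,Sat) (Wed,Mon,Tue,Fri,Sat) (Wed,Tue,Mon,Fri,Sat) (Wed,Fri,Mon,Tue,Sat) (Wed,Fri,Tue,Mon,Sat) — 12.
Ethics=Fri: (Mon,Tue,Wed,Thu,Sat) (Mon,Tue,Thu,Wed,Sat) (Mon,Wed,Tue,Thu,Sat) (Mon,Wed,Thu,Tue,Sat) (Mon,Thu,Tue,Wed,Sat) (Mon,Thu,Wed,Tue,Sat) (Tue,Mon,Wed,Thu,Sat) (Tue,Mon,Thu,Wed,Sat) (Tue,Wed,Mon,Thu,Sat) (Tue,Wed,Thu,Mon,Sat) (Tue,Thu,Mon,Wed,Sat) (Tue,Thu,Wed,Mon,Sat) (Wed,Mon,Tue,Thu,Sat) (Wed,Mon,Thu,Tue,Sat) (Wed,Tue,Mon,Thu,Sat) (Wed,Tue,Thu,Mon,Sat) (Wed,Thu,Mon,Tue,Sat) (Wed,Thu,Tue,Mon,Sat) — 18.
Ethics=Sat: (Mon,Tue,Wed,Thu,Fri) (Mon,Tue,Thu,Wed,Fri) (Mon,Wed,Tue,Thu,Fri) (Mon,Wed,Thu,Tue,Fri) (Mon,Thu,Tue,Wed,Fri) (Mon,Thu,Wed,Tue,Fri) (Mon,Fri,Tue,Wed,Thu) (Mon,Fri,Wed,Tue,Thu) (Tue,Mon,Wed,Thu,Fri) (Tue,Mon,Thu,Wed,Fri) (Tue,Wed,Mon,Thu,Fri) (Tue,Wed,Thu,Mon,Fri) (Tue,Thu,Mon,Wed,Fri) (Tue,Thu,Wed,Mon,Fri) (Tue,Fri,Mon,Wed,Thu) (Tue,Fri,Wed,Mon,Thu) (Wed,Mon,Tue,Thu,Fri) (Wed,Mon,Thu,Tue,Fri) (Wed,Tue,Mon,Thu,Fri) (Wed,Tue,Thu,Mon,Fri) (Wed,Thu,Mon,Tue,Fri) (Wed,Thu,Tue,Mon,Fri) (Wed,Fri,Mon,Tue,Thu) (Wed,Fri,Tue,Mon,Thu) — 24.
Summing: 4 + 12 + 18 + 24 = 58.

58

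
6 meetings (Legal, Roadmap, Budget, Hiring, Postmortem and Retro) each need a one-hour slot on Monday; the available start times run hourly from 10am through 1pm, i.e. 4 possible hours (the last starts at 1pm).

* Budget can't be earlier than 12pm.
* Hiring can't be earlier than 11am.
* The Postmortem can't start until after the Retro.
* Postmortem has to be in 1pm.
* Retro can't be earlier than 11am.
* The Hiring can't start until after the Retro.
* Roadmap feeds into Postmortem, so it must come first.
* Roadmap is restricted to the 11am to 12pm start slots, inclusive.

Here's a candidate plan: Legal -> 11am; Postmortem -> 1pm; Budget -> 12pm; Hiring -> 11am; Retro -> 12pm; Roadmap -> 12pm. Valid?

No. The Hiring can't start until after the Retro is not satisfied.

Budget can't be earlier than 12pm — holds.
Roadmap feeds into Postmortem, so it must come first — holds.
Retro can't be earlier than 11am — holds.
Roadmap is restricted to the 11am to 12pm start slots, inclusive — holds.
The Hiring can't start until after the Retro — violated.
Hiring can't be earlier than 11am — holds.
The Postmortem can't start until after the Retro — holds.
Postmortem has to be in 1pm — holds.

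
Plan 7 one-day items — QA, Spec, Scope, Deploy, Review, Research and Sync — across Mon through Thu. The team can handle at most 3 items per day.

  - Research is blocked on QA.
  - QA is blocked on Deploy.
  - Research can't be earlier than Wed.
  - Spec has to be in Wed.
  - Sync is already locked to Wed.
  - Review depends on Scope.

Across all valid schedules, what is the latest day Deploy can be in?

Downstream work caps Deploy at Tue.
Deploy at Tue is achievable: Review -> Tue; Sync -> Wed; Deploy -> Tue; Scope -> Mon; Spec -> Wed; Research -> Thu; QA -> Wed.

Tue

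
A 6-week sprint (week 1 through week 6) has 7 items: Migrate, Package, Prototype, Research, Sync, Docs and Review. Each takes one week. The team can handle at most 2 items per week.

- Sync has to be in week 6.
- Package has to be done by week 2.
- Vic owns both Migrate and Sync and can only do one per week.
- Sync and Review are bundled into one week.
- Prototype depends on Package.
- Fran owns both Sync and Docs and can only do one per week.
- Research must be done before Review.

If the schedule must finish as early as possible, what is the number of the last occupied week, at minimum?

6

The precedence chain requires at least 2 distinct weeks.
With at most 2 per week and 7 tasks, at least 4 weeks are needed.
Sync can't be placed before week 6, so the schedule must run through at least week 6.
6 works (last occupied week: week 6): for example Sync in week 6; Migrate in week 2; Prototype in week 2; Review in week 6; Research in week 1; Package in week 1; Docs in week 3.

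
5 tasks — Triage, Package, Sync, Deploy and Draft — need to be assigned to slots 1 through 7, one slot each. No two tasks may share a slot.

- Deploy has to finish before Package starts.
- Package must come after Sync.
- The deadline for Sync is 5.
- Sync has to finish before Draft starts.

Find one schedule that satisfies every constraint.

Draft -> 4; Triage -> 5; Sync -> 1; Package -> 3; Deploy -> 2

Checking: Sync(1) before Package(3); Deploy(2) before Package(3); Sync(1) before Draft(4); Sync=1 in [1,5]; max 1 per slot (cap 1).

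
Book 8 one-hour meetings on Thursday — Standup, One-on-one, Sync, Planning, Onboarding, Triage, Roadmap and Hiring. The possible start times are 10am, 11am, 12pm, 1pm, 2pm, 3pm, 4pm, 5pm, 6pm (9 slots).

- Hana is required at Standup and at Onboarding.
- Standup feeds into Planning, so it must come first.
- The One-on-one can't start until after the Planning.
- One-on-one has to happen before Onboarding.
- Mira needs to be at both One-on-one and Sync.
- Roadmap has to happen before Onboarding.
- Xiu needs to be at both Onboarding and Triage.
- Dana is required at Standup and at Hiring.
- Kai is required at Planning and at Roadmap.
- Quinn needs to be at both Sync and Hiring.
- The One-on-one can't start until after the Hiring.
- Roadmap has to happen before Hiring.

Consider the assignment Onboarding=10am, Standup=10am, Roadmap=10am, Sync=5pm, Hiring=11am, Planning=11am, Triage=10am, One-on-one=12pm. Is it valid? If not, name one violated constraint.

Quinn needs to be at both Sync and Hiring — holds.
Hana is required at Standup and at Onboarding — violated.
Mira needs to be at both One-on-one and Sync — holds.
Xiu needs to be at both Onboarding and Triage — violated.
Kai is required at Planning and at Roadmap — holds.
One-on-one has to happen before Onboarding — violated.
Roadmap has to happen before Hiring — holds.
Standup feeds into Planning, so it must come first — holds.
The One-on-one can't start until after the Hiring — holds.
The One-on-one can't start until after the Planning — holds.
Roadmap has to happen before Onboarding — violated.
Dana is required at Standup and at Hiring — holds.

No — it violates: Hana is required at Standup and at Onboarding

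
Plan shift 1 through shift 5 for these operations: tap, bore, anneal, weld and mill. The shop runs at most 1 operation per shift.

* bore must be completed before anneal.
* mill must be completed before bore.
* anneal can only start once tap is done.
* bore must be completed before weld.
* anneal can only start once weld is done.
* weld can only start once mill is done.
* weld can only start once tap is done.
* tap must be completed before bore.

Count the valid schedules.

2

Enumerating: mill=shift 2; weld=shift 4; anneal=shift 5; tap=shift 1; bore=shift 3 | mill in shift 1, bore in shift 3, anneal in shift 5, tap in shift 2, weld in shift 4.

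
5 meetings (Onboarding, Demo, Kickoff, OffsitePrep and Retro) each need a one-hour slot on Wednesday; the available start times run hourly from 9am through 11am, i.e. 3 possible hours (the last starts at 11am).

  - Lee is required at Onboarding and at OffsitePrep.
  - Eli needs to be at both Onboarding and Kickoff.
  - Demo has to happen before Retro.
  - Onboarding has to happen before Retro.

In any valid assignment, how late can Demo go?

10am

Downstream work caps Demo at 10am.
Demo at 10am is achievable: Kickoff in 10am, Onboarding in 9am, Retro in 11am, OffsitePrep in 10am, Demo in 10am.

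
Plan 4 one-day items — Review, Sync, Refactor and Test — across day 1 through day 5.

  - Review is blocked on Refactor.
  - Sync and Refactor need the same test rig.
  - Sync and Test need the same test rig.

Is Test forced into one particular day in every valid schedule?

Test can be day 1 (e.g. Refactor -> day 1; Sync -> day 2; Review -> day 2; Test -> day 1) or day 2 (e.g. Test in day 2, Sync in day 3, Refactor in day 1, Review in day 2).

No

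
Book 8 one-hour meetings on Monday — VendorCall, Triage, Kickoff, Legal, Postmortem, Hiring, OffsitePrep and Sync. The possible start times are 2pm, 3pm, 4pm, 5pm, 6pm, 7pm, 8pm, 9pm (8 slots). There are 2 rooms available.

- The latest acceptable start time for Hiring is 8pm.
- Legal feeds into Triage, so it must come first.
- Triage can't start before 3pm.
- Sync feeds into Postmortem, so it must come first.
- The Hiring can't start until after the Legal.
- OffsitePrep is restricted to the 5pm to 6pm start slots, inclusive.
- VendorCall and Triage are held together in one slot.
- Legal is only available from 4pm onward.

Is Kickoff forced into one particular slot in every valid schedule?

No

Kickoff can be 2pm (e.g. Triage -> 6pm; Hiring -> 5pm; Kickoff -> 2pm; VendorCall -> 6pm; Sync -> 2pm; Postmortem -> 3pm; OffsitePrep -> 5pm; Legal -> 4pm) or 3pm (e.g. Kickoff -> 3pm; Legal -> 4pm; VendorCall -> 6pm; Postmortem -> 3pm; Triage -> 6pm; OffsitePrep -> 5pm; Hiring -> 5pm; Sync -> 2pm).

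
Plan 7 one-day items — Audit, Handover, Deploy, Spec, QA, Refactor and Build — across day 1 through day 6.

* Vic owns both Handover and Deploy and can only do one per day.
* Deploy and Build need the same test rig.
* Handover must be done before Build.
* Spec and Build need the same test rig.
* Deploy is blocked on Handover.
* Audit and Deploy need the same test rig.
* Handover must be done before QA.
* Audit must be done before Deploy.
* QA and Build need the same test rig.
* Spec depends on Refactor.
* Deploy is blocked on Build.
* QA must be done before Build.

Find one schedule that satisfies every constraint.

QA=day 2; Spec=day 2; Build=day 3; Audit=day 1; Handover=day 1; Deploy=day 4; Refactor=day 1

Checking: Handover(day 1) before Build(day 3); Audit(day 1) before Deploy(day 4); Refactor(day 1) before Spec(day 2); Handover(day 1) before Deploy(day 4); Build(day 3) before Deploy(day 4); QA(day 2) before Build(day 3); Handover(day 1) before QA(day 2); QA(day 2) != Build(day 3); Spec(day 2) != Build(day 3); Audit(day 1) != Deploy(day 4); Handover(day 1) != Deploy(day 4); Deploy(day 4) != Build(day 3).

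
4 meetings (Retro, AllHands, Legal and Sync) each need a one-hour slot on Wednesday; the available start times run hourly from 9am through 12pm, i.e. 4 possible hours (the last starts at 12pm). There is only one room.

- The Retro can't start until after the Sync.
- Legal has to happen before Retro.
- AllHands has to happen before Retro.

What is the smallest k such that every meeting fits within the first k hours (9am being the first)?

The precedence chain requires at least 2 distinct hours.
With at most 1 per hour and 4 meetings, at least 4 hours are needed.
4 works (last occupied hour: 12pm): for example Sync in 11am; AllHands in 9am; Retro in 12pm; Legal in 10am.

4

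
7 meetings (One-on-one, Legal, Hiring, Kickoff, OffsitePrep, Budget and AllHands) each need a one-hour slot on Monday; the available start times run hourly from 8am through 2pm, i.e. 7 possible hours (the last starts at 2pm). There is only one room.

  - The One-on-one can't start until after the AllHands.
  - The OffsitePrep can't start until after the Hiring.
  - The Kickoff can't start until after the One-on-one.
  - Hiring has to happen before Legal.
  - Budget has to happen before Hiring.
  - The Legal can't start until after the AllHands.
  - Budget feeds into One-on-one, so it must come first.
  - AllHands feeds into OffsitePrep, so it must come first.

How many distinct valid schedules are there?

52

Splitting on One-on-one: it can be 10am (16), 11am (18), 12pm (12), 1pm (6). Listing each branch's schedules as (Legal, Hiring, Kickoff, OffsitePrep, Budget, AllHands):
One-on-one=10am: (12pm,11am,1pm,2pm,8am,9am) (12pm,11am,1pm,2pm,9am,8am) (12pm,11am,2pm,1pm,8am,9am) (12pm,11am,2pm,1pm,9am,8am) (1pm,11am,12pm,2pm,8am,9am) (1pm,11am,12pm,2pm,9am,8am) (1pm,11am,2pm,12pm,8am,9am) (1pm,11am,2pm,12pm,9am,8am) (1pm,12pm,11am,2pm,8am,9am) (1pm,12pm,11am,2pm,9am,8am) (2pm,11am,12pm,1pm,8am,9am) (2pm,11am,12pm,1pm,9am,8am) (2pm,11am,1pm,12pm,8am,9am) (2pm,11am,1pm,12pm,9am,8am) (2pm,12pm,11am,1pm,8am,9am) (2pm,12pm,11am,1pm,9am,8am) — 16.
One-on-one=11am: (12pm,9am,1pm,2pm,8am,10am) (12pm,9am,2pm,1pm,8am,10am) (12pm,10am,1pm,2pm,8am,9am) (12pm,10am,1pm,2pm,9am,8am) (12pm,10am,2pm,1pm,8am,9am) (12pm,10am,2pm,1pm,9am,8am) (1pm,9am,12pm,2pm,8am,10am) (1pm,9am,2pm,12pm,8am,10am) (1pm,10am,12pm,2pm,8am,9am) (1pm,10am,12pm,2pm,9am,8am) (1pm,10am,2pm,12pm,8am,9am) (1pm,10am,2pm,12pm,9am,8am) (2pm,9am,12pm,1pm,8am,10am) (2pm,9am,1pm,12pm,8am,10am) (2pm,10am,12pm,1pm,8am,9am) (2pm,10am,12pm,1pm,9am,8am) (2pm,10am,1pm,12pm,8am,9am) (2pm,10am,1pm,12pm,9am,8am) — 18.
One-on-one=12pm: (11am,9am,1pm,2pm,8am,10am) (11am,9am,2pm,1pm,8am,10am) (11am,10am,1pm,2pm,8am,9am) (11am,10am,1pm,2pm,9am,8am) (11am,10am,2pm,1pm,8am,9am) (11am,10am,2pm,1pm,9am,8am) (1pm,9am,2pm,11am,8am,10am) (1pm,10am,2pm,11am,8am,9am) (1pm,10am,2pm,11am,9am,8am) (2pm,9am,1pm,11am,8am,10am) (2pm,10am,1pm,11am,8am,9am) (2pm,10am,1pm,11am,9am,8am) — 12.
One-on-one=1pm: (11am,9am,2pm,12pm,8am,10am) (11am,10am,2pm,12pm,8am,9am) (11am,10am,2pm,12pm,9am,8am) (12pm,9am,2pm,11am,8am,10am) (12pm,10am,2pm,11am,8am,9am) (12pm,10am,2pm,11am,9am,8am) — 6.
Summing: 16 + 18 + 12 + 6 = 52.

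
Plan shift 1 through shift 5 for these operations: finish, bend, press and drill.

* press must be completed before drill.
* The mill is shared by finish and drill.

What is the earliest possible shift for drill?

Precedence pushes drill to at least shift 2.
drill at shift 2 is achievable: bend=shift 1; press=shift 1; drill=shift 2; finish=shift 1.

shift 2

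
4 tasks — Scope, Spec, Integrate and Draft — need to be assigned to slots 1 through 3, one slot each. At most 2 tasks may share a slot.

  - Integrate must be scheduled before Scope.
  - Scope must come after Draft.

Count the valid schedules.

12

Splitting on Scope: it can be 2 (2), 3 (10). Listing each branch's schedules as (Spec, Integrate, Draft):
Scope=2: (2,1,1) (3,1,1) — 2.
Scope=3: (1,1,2) (1,2,1) (1,2,2) (2,1,1) (2,1,2) (2,2,1) (3,1,1) (3,1,2) (3,2,1) (3,2,2) — 10.
Summing: 2 + 10 = 12.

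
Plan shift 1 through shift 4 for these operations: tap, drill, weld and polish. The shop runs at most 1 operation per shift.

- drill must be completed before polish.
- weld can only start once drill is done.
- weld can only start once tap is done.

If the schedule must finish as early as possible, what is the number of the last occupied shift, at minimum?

The precedence chain requires at least 2 distinct shifts.
With at most 1 per shift and 4 operations, at least 4 shifts are needed.
4 works (last occupied shift: shift 4): for example polish -> shift 4; drill -> shift 1; weld -> shift 3; tap -> shift 2.

shift 4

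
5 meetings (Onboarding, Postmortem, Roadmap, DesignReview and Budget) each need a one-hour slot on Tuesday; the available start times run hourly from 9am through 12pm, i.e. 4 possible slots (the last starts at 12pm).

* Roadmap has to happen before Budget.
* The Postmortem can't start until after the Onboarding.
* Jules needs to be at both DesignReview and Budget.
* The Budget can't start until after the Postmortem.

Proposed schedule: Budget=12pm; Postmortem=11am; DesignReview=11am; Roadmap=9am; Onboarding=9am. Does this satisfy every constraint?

Yes

Jules needs to be at both DesignReview and Budget — holds.
Roadmap has to happen before Budget — holds.
The Budget can't start until after the Postmortem — holds.
The Postmortem can't start until after the Onboarding — holds.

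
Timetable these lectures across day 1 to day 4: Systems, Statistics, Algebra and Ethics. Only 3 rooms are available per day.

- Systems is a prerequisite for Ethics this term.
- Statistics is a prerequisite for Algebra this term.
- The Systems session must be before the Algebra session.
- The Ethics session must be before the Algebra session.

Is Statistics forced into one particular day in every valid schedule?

No

Statistics can be day 1 (e.g. Algebra in day 3; Statistics in day 1; Systems in day 1; Ethics in day 2) or day 2 (e.g. Systems -> day 1; Ethics -> day 2; Algebra -> day 3; Statistics -> day 2).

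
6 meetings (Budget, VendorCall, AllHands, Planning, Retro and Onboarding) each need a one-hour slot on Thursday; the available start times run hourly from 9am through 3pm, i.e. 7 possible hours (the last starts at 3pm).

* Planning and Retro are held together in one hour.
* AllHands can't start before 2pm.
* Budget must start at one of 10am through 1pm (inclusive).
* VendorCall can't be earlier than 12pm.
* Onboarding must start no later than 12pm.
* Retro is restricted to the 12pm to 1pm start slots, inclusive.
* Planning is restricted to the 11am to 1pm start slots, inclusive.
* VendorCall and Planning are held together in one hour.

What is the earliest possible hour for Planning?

Planning is available from 11am; Planning must be in the same hour as VendorCall, which can't be before 12pm, so Planning is at least 12pm; Planning's own window allows nothing later than 1pm.
Planning at 12pm is achievable: VendorCall -> 12pm; Planning -> 12pm; Budget -> 10am; Retro -> 12pm; Onboarding -> 9am; AllHands -> 2pm.

12pm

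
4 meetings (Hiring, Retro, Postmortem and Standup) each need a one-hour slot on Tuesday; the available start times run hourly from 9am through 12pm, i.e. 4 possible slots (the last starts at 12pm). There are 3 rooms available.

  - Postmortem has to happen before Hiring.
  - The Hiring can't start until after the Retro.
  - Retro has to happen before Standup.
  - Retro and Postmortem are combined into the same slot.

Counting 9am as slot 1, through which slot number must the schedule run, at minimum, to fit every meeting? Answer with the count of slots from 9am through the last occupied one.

2 slots

The precedence chain requires at least 2 distinct slots.
With at most 3 per slot and 4 meetings, at least 2 slots are needed.
2 works (last occupied slot: 10am): for example Hiring -> 10am; Standup -> 10am; Postmortem -> 9am; Retro -> 9am.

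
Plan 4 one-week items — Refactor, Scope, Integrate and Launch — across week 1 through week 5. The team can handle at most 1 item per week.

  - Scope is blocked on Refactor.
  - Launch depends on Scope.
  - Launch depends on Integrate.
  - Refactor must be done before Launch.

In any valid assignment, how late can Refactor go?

week 3

Downstream work caps Refactor at week 3.
Refactor at week 3 is achievable: Launch in week 5, Refactor in week 3, Integrate in week 1, Scope in week 4.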